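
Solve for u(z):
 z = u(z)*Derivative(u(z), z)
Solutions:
 u(z) = -sqrt(C1 + z^2)
 u(z) = sqrt(C1 + z^2)


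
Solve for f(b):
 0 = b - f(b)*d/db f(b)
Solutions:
 f(b) = -sqrt(C1 + b^2)
 f(b) = sqrt(C1 + b^2)


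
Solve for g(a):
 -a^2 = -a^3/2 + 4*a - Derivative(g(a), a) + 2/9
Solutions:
 g(a) = C1 - a^4/8 + a^3/3 + 2*a^2 + 2*a/9


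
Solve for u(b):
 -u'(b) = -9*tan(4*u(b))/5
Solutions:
 u(b) = -asin(C1*exp(36*b/5))/4 + pi/4
 u(b) = asin(C1*exp(36*b/5))/4


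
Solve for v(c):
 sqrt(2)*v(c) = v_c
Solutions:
 v(c) = C1*exp(sqrt(2)*c)


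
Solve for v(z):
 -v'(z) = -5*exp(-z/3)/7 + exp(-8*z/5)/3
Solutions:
 v(z) = C1 - 15*exp(-z/3)/7 + 5*exp(-8*z/5)/24


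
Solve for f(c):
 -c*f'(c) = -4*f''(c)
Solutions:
 f(c) = C1 + C2*erfi(sqrt(2)*c/4)


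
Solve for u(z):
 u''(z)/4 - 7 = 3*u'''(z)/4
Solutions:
 u(z) = C1 + C2*z + C3*exp(z/3) + 14*z^2


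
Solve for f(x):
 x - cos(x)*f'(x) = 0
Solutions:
 f(x) = C1 + Integral(x/cos(x), x)


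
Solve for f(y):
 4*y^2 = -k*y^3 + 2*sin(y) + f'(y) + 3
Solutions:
 f(y) = C1 + k*y^4/4 + 4*y^3/3 - 3*y + 2*cos(y)


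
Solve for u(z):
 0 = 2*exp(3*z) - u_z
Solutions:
 u(z) = C1 + 2*exp(3*z)/3


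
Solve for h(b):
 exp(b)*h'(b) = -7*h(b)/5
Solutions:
 h(b) = C1*exp(7*exp(-b)/5)


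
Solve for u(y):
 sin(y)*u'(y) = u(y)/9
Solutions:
 u(y) = C1*(cos(y) - 1)^(1/18)/(cos(y) + 1)^(1/18)


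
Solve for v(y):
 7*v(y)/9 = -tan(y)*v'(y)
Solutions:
 v(y) = C1/sin(y)^(7/9)


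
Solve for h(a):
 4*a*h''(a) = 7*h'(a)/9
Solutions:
 h(a) = C1 + C2*a^(43/36)


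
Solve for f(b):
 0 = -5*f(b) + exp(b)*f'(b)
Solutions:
 f(b) = C1*exp(-5*exp(-b))


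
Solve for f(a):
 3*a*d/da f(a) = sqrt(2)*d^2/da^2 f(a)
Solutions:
 f(a) = C1 + C2*erfi(2^(1/4)*sqrt(3)*a/2)


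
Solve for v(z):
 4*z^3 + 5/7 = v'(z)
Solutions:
 v(z) = C1 + z^4 + 5*z/7


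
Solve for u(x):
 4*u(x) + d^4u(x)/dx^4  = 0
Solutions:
 u(x) = (C1*sin(x) + C2*cos(x))*exp(-x) + (C3*sin(x) + C4*cos(x))*exp(x)


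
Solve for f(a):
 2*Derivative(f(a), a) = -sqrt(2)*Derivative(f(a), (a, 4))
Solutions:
 f(a) = C1 + C4*exp(-2^(1/6)*a) + (C2*sin(2^(1/6)*sqrt(3)*a/2) + C3*cos(2^(1/6)*sqrt(3)*a/2))*exp(2^(1/6)*a/2)


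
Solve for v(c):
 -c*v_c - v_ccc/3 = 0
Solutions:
 v(c) = C1 + Integral(C2*airyai(-3^(1/3)*c) + C3*airybi(-3^(1/3)*c), c)


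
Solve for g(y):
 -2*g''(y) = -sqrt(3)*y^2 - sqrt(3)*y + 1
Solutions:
 g(y) = C1 + C2*y + sqrt(3)*y^4/24 + sqrt(3)*y^3/12 - y^2/4


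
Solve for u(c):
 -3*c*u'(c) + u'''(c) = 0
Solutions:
 u(c) = C1 + Integral(C2*airyai(3^(1/3)*c) + C3*airybi(3^(1/3)*c), c)


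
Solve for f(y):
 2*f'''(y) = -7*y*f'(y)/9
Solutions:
 f(y) = C1 + Integral(C2*airyai(-84^(1/3)*y/6) + C3*airybi(-84^(1/3)*y/6), y)


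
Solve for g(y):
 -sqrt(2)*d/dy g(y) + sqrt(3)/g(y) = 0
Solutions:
 g(y) = -sqrt(C1 + sqrt(6)*y)
 g(y) = sqrt(C1 + sqrt(6)*y)


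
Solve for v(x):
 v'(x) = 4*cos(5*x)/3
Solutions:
 v(x) = C1 + 4*sin(5*x)/15


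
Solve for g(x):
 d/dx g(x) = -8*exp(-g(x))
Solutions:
 g(x) = log(C1 - 8*x)


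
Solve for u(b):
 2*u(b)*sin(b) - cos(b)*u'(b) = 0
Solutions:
 u(b) = C1/cos(b)^2


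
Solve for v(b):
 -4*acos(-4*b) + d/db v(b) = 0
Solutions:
 v(b) = C1 + 4*b*acos(-4*b) + sqrt(1 - 16*b^2)


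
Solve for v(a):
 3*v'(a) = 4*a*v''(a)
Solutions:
 v(a) = C1 + C2*a^(7/4)


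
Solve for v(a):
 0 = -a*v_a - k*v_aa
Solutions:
 v(a) = C1 + C2*sqrt(k)*erf(sqrt(2)*a*sqrt(1/k)/2)


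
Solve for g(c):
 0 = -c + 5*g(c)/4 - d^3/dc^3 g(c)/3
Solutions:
 g(c) = C3*exp(30^(1/3)*c/2) + 4*c/5 + (C1*sin(10^(1/3)*3^(5/6)*c/4) + C2*cos(10^(1/3)*3^(5/6)*c/4))*exp(-30^(1/3)*c/4)


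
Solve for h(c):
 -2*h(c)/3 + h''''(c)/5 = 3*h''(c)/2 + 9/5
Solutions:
 h(c) = C1*exp(-sqrt(3)*c*sqrt(45 + sqrt(2505))/6) + C2*exp(sqrt(3)*c*sqrt(45 + sqrt(2505))/6) + C3*sin(sqrt(3)*c*sqrt(-45 + sqrt(2505))/6) + C4*cos(sqrt(3)*c*sqrt(-45 + sqrt(2505))/6) - 27/10


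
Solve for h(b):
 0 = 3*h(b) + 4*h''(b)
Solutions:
 h(b) = C1*sin(sqrt(3)*b/2) + C2*cos(sqrt(3)*b/2)


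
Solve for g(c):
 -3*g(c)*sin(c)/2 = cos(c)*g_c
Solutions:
 g(c) = C1*cos(c)^(3/2)


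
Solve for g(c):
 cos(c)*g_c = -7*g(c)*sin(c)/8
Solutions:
 g(c) = C1*cos(c)^(7/8)


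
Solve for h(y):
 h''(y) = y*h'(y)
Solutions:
 h(y) = C1 + C2*erfi(sqrt(2)*y/2)


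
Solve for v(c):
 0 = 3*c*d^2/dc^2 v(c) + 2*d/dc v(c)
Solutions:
 v(c) = C1 + C2*c^(1/3)


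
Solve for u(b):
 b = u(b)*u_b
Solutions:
 u(b) = -sqrt(C1 + b^2)
 u(b) = sqrt(C1 + b^2)


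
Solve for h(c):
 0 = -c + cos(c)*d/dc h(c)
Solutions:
 h(c) = C1 + Integral(c/cos(c), c)


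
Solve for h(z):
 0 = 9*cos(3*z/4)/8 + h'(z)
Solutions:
 h(z) = C1 - 3*sin(3*z/4)/2


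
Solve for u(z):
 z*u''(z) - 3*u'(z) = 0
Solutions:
 u(z) = C1 + C2*z^4


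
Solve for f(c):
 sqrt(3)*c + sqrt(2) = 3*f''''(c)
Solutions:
 f(c) = C1 + C2*c + C3*c^2 + C4*c^3 + sqrt(3)*c^5/360 + sqrt(2)*c^4/72


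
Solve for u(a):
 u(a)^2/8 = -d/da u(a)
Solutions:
 u(a) = 8/(C1 + a)


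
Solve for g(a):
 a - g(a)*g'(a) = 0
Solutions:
 g(a) = -sqrt(C1 + a^2)
 g(a) = sqrt(C1 + a^2)


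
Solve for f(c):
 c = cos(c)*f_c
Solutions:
 f(c) = C1 + Integral(c/cos(c), c)


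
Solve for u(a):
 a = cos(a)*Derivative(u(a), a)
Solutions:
 u(a) = C1 + Integral(a/cos(a), a)


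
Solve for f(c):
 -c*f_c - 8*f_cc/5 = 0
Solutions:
 f(c) = C1 + C2*erf(sqrt(5)*c/4)


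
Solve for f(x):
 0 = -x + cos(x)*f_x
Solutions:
 f(x) = C1 + Integral(x/cos(x), x)


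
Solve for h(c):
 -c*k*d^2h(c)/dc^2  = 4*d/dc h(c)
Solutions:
 h(c) = C1 + c^(((re(k) - 4)*re(k) + im(k)^2)/(re(k)^2 + im(k)^2))*(C2*sin(4*log(c)*Abs(im(k))/(re(k)^2 + im(k)^2)) + C3*cos(4*log(c)*im(k)/(re(k)^2 + im(k)^2)))


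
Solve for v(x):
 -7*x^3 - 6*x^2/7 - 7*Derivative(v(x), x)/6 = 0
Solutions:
 v(x) = C1 - 3*x^4/2 - 12*x^3/49


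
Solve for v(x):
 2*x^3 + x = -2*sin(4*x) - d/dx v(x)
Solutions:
 v(x) = C1 - x^4/2 - x^2/2 + cos(4*x)/2


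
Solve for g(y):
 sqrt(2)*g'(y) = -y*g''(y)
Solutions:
 g(y) = C1 + C2*y^(1 - sqrt(2))


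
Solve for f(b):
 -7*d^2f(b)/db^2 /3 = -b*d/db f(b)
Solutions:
 f(b) = C1 + C2*erfi(sqrt(42)*b/14)


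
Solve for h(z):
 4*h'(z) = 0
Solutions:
 h(z) = C1


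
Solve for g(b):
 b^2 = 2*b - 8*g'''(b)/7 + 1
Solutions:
 g(b) = C1 + C2*b + C3*b^2 - 7*b^5/480 + 7*b^4/96 + 7*b^3/48


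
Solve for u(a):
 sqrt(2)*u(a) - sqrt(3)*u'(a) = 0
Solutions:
 u(a) = C1*exp(sqrt(6)*a/3)


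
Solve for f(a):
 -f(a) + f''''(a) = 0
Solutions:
 f(a) = C1*exp(-a) + C2*exp(a) + C3*sin(a) + C4*cos(a)


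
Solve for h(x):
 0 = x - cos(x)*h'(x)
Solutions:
 h(x) = C1 + Integral(x/cos(x), x)


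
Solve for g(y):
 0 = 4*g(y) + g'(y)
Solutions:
 g(y) = C1*exp(-4*y)


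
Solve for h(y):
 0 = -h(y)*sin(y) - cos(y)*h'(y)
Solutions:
 h(y) = C1*cos(y)


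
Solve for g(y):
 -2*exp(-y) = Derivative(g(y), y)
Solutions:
 g(y) = C1 + 2*exp(-y)


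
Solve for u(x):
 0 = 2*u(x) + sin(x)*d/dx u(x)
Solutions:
 u(x) = C1*(cos(x) + 1)/(cos(x) - 1)


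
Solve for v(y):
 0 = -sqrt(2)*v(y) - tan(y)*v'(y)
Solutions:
 v(y) = C1/sin(y)^(sqrt(2))


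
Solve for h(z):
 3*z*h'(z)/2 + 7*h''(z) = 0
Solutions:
 h(z) = C1 + C2*erf(sqrt(21)*z/14)


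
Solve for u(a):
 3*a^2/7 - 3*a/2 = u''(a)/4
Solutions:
 u(a) = C1 + C2*a + a^4/7 - a^3


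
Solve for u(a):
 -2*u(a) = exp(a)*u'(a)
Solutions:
 u(a) = C1*exp(2*exp(-a))


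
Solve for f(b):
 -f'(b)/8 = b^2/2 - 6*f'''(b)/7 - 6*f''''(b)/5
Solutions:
 f(b) = C1 + C2*exp(-b*(40*10^(2/3)/(21*sqrt(10409) + 2287)^(1/3) + 10^(1/3)*(21*sqrt(10409) + 2287)^(1/3) + 40)/168)*sin(10^(1/3)*sqrt(3)*b*(-(21*sqrt(10409) + 2287)^(1/3) + 40*10^(1/3)/(21*sqrt(10409) + 2287)^(1/3))/168) + C3*exp(-b*(40*10^(2/3)/(21*sqrt(10409) + 2287)^(1/3) + 10^(1/3)*(21*sqrt(10409) + 2287)^(1/3) + 40)/168)*cos(10^(1/3)*sqrt(3)*b*(-(21*sqrt(10409) + 2287)^(1/3) + 40*10^(1/3)/(21*sqrt(10409) + 2287)^(1/3))/168) + C4*exp(b*(-20 + 40*10^(2/3)/(21*sqrt(10409) + 2287)^(1/3) + 10^(1/3)*(21*sqrt(10409) + 2287)^(1/3))/84) - 4*b^3/3 - 384*b/7


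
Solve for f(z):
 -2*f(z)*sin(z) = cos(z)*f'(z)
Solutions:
 f(z) = C1*cos(z)^2


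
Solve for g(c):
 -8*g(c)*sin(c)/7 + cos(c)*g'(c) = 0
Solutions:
 g(c) = C1/cos(c)^(8/7)


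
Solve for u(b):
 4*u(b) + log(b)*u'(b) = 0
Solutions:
 u(b) = C1*exp(-4*li(b))


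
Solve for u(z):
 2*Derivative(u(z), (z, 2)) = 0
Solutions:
 u(z) = C1 + C2*z


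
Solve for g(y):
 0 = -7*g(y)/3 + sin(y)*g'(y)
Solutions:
 g(y) = C1*(cos(y) - 1)^(7/6)/(cos(y) + 1)^(7/6)


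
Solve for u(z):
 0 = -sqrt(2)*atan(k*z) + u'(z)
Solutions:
 u(z) = C1 + sqrt(2)*Piecewise((z*atan(k*z) - log(k^2*z^2 + 1)/(2*k), Ne(k, 0)), (0, True))


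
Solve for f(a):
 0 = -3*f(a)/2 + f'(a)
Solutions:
 f(a) = C1*exp(3*a/2)


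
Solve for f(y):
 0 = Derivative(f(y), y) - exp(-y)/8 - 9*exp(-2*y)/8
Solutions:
 f(y) = C1 - exp(-y)/8 - 9*exp(-2*y)/16


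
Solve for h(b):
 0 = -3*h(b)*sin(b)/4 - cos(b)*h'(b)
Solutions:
 h(b) = C1*cos(b)^(3/4)


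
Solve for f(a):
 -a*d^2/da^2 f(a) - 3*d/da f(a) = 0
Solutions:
 f(a) = C1 + C2/a^2


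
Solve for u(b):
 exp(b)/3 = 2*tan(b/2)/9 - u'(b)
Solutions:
 u(b) = C1 - exp(b)/3 - 4*log(cos(b/2))/9


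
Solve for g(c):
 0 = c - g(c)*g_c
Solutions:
 g(c) = -sqrt(C1 + c^2)
 g(c) = sqrt(C1 + c^2)


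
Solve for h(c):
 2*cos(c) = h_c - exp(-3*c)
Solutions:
 h(c) = C1 + 2*sin(c) - exp(-3*c)/3


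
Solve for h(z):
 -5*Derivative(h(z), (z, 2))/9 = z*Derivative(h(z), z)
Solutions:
 h(z) = C1 + C2*erf(3*sqrt(10)*z/10)


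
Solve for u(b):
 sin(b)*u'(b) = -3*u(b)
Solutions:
 u(b) = C1*(cos(b) + 1)^(3/2)/(cos(b) - 1)^(3/2)


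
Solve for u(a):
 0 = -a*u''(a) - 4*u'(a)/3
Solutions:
 u(a) = C1 + C2/a^(1/3)


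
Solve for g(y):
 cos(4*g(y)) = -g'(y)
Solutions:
 g(y) = -asin((C1 + exp(8*y))/(C1 - exp(8*y)))/4 + pi/4
 g(y) = asin((C1 + exp(8*y))/(C1 - exp(8*y)))/4


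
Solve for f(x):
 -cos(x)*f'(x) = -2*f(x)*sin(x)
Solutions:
 f(x) = C1/cos(x)^2


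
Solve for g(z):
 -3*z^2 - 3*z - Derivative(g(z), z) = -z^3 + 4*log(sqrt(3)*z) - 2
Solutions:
 g(z) = C1 + z^4/4 - z^3 - 3*z^2/2 - 4*z*log(z) - z*log(9) + 6*z


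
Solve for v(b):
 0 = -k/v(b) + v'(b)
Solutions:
 v(b) = -sqrt(C1 + 2*b*k)
 v(b) = sqrt(C1 + 2*b*k)


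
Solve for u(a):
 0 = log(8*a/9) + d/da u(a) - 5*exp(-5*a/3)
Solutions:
 u(a) = C1 - a*log(a) + a*(-3*log(2) + 1 + 2*log(3)) - 3*exp(-5*a/3)


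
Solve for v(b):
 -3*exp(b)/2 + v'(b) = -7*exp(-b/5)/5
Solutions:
 v(b) = C1 + 3*exp(b)/2 + 7*exp(-b/5)


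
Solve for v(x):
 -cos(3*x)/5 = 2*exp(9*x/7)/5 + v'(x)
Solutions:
 v(x) = C1 - 14*exp(9*x/7)/45 - sin(3*x)/15


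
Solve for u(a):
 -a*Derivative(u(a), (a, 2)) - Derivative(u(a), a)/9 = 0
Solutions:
 u(a) = C1 + C2*a^(8/9)


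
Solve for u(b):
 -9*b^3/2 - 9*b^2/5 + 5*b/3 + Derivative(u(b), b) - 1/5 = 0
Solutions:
 u(b) = C1 + 9*b^4/8 + 3*b^3/5 - 5*b^2/6 + b/5


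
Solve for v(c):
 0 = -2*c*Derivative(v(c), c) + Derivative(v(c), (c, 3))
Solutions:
 v(c) = C1 + Integral(C2*airyai(2^(1/3)*c) + C3*airybi(2^(1/3)*c), c)


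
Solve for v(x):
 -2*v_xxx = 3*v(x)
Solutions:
 v(x) = C3*exp(-2^(2/3)*3^(1/3)*x/2) + (C1*sin(2^(2/3)*3^(5/6)*x/4) + C2*cos(2^(2/3)*3^(5/6)*x/4))*exp(2^(2/3)*3^(1/3)*x/4)


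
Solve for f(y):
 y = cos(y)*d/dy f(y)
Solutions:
 f(y) = C1 + Integral(y/cos(y), y)


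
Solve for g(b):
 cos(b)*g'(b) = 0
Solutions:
 g(b) = C1


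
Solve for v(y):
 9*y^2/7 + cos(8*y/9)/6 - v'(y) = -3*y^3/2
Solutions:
 v(y) = C1 + 3*y^4/8 + 3*y^3/7 + 3*sin(8*y/9)/16


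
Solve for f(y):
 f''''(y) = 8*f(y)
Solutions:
 f(y) = C1*exp(-2^(3/4)*y) + C2*exp(2^(3/4)*y) + C3*sin(2^(3/4)*y) + C4*cos(2^(3/4)*y)


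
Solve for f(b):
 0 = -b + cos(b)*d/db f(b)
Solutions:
 f(b) = C1 + Integral(b/cos(b), b)


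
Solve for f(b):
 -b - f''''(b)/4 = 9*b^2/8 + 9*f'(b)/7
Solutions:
 f(b) = C1 + C4*exp(-42^(2/3)*b/7) - 7*b^3/24 - 7*b^2/18 + (C2*sin(3*14^(2/3)*3^(1/6)*b/14) + C3*cos(3*14^(2/3)*3^(1/6)*b/14))*exp(42^(2/3)*b/14)


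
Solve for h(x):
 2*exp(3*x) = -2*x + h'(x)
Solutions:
 h(x) = C1 + x^2 + 2*exp(3*x)/3


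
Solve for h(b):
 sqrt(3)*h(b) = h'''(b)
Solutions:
 h(b) = C3*exp(3^(1/6)*b) + (C1*sin(3^(2/3)*b/2) + C2*cos(3^(2/3)*b/2))*exp(-3^(1/6)*b/2)


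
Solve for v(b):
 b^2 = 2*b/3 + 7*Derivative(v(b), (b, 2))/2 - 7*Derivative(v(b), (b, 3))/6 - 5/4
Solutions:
 v(b) = C1 + C2*b + C3*exp(3*b) + b^4/42 + 5*b^2/28


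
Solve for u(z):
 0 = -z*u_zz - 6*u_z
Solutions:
 u(z) = C1 + C2/z^5


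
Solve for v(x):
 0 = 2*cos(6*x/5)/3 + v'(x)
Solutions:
 v(x) = C1 - 5*sin(6*x/5)/9


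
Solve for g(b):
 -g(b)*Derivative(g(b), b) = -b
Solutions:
 g(b) = -sqrt(C1 + b^2)
 g(b) = sqrt(C1 + b^2)


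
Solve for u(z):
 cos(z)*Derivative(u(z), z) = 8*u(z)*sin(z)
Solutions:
 u(z) = C1/cos(z)^8


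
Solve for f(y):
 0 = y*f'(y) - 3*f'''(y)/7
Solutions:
 f(y) = C1 + Integral(C2*airyai(3^(2/3)*7^(1/3)*y/3) + C3*airybi(3^(2/3)*7^(1/3)*y/3), y)


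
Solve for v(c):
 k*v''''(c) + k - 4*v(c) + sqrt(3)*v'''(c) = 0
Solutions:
 v(c) = C1*exp(c*Piecewise((-sqrt(-2^(2/3)*3^(1/3)*(k^(-3))^(1/3) + 3/(4*k^2))/2 - sqrt(2^(2/3)*3^(1/3)*(k^(-3))^(1/3) + 3/(2*k^2) + 3*sqrt(3)/(4*k^3*sqrt(-2^(2/3)*3^(1/3)*(k^(-3))^(1/3) + 3/(4*k^2))))/2 - sqrt(3)/(4*k), Eq(1/k, 0)), (-sqrt(2*(sqrt(64/(27*k^3) + 9/(16*k^6)) - 3/(4*k^3))^(1/3) - 8/(3*k*(sqrt(64/(27*k^3) + 9/(16*k^6)) - 3/(4*k^3))^(1/3)) + 3/(4*k^2))/2 - sqrt(-2*(sqrt(64/(27*k^3) + 9/(16*k^6)) - 3/(4*k^3))^(1/3) + 8/(3*k*(sqrt(64/(27*k^3) + 9/(16*k^6)) - 3/(4*k^3))^(1/3)) + 3/(2*k^2) + 3*sqrt(3)/(4*k^3*sqrt(2*(sqrt(64/(27*k^3) + 9/(16*k^6)) - 3/(4*k^3))^(1/3) - 8/(3*k*(sqrt(64/(27*k^3) + 9/(16*k^6)) - 3/(4*k^3))^(1/3)) + 3/(4*k^2))))/2 - sqrt(3)/(4*k), True))) + C2*exp(c*Piecewise((-sqrt(-2^(2/3)*3^(1/3)*(k^(-3))^(1/3) + 3/(4*k^2))/2 + sqrt(2^(2/3)*3^(1/3)*(k^(-3))^(1/3) + 3/(2*k^2) + 3*sqrt(3)/(4*k^3*sqrt(-2^(2/3)*3^(1/3)*(k^(-3))^(1/3) + 3/(4*k^2))))/2 - sqrt(3)/(4*k), Eq(1/k, 0)), (-sqrt(2*(sqrt(64/(27*k^3) + 9/(16*k^6)) - 3/(4*k^3))^(1/3) - 8/(3*k*(sqrt(64/(27*k^3) + 9/(16*k^6)) - 3/(4*k^3))^(1/3)) + 3/(4*k^2))/2 + sqrt(-2*(sqrt(64/(27*k^3) + 9/(16*k^6)) - 3/(4*k^3))^(1/3) + 8/(3*k*(sqrt(64/(27*k^3) + 9/(16*k^6)) - 3/(4*k^3))^(1/3)) + 3/(2*k^2) + 3*sqrt(3)/(4*k^3*sqrt(2*(sqrt(64/(27*k^3) + 9/(16*k^6)) - 3/(4*k^3))^(1/3) - 8/(3*k*(sqrt(64/(27*k^3) + 9/(16*k^6)) - 3/(4*k^3))^(1/3)) + 3/(4*k^2))))/2 - sqrt(3)/(4*k), True))) + C3*exp(c*Piecewise((sqrt(-2^(2/3)*3^(1/3)*(k^(-3))^(1/3) + 3/(4*k^2))/2 - sqrt(2^(2/3)*3^(1/3)*(k^(-3))^(1/3) + 3/(2*k^2) - 3*sqrt(3)/(4*k^3*sqrt(-2^(2/3)*3^(1/3)*(k^(-3))^(1/3) + 3/(4*k^2))))/2 - sqrt(3)/(4*k), Eq(1/k, 0)), (sqrt(2*(sqrt(64/(27*k^3) + 9/(16*k^6)) - 3/(4*k^3))^(1/3) - 8/(3*k*(sqrt(64/(27*k^3) + 9/(16*k^6)) - 3/(4*k^3))^(1/3)) + 3/(4*k^2))/2 - sqrt(-2*(sqrt(64/(27*k^3) + 9/(16*k^6)) - 3/(4*k^3))^(1/3) + 8/(3*k*(sqrt(64/(27*k^3) + 9/(16*k^6)) - 3/(4*k^3))^(1/3)) + 3/(2*k^2) - 3*sqrt(3)/(4*k^3*sqrt(2*(sqrt(64/(27*k^3) + 9/(16*k^6)) - 3/(4*k^3))^(1/3) - 8/(3*k*(sqrt(64/(27*k^3) + 9/(16*k^6)) - 3/(4*k^3))^(1/3)) + 3/(4*k^2))))/2 - sqrt(3)/(4*k), True))) + C4*exp(c*Piecewise((sqrt(-2^(2/3)*3^(1/3)*(k^(-3))^(1/3) + 3/(4*k^2))/2 + sqrt(2^(2/3)*3^(1/3)*(k^(-3))^(1/3) + 3/(2*k^2) - 3*sqrt(3)/(4*k^3*sqrt(-2^(2/3)*3^(1/3)*(k^(-3))^(1/3) + 3/(4*k^2))))/2 - sqrt(3)/(4*k), Eq(1/k, 0)), (sqrt(2*(sqrt(64/(27*k^3) + 9/(16*k^6)) - 3/(4*k^3))^(1/3) - 8/(3*k*(sqrt(64/(27*k^3) + 9/(16*k^6)) - 3/(4*k^3))^(1/3)) + 3/(4*k^2))/2 + sqrt(-2*(sqrt(64/(27*k^3) + 9/(16*k^6)) - 3/(4*k^3))^(1/3) + 8/(3*k*(sqrt(64/(27*k^3) + 9/(16*k^6)) - 3/(4*k^3))^(1/3)) + 3/(2*k^2) - 3*sqrt(3)/(4*k^3*sqrt(2*(sqrt(64/(27*k^3) + 9/(16*k^6)) - 3/(4*k^3))^(1/3) - 8/(3*k*(sqrt(64/(27*k^3) + 9/(16*k^6)) - 3/(4*k^3))^(1/3)) + 3/(4*k^2))))/2 - sqrt(3)/(4*k), True))) + k/4


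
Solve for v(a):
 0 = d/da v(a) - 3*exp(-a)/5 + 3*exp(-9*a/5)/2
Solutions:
 v(a) = C1 - 3*exp(-a)/5 + 5*exp(-9*a/5)/6


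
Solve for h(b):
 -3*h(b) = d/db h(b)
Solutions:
 h(b) = C1*exp(-3*b)


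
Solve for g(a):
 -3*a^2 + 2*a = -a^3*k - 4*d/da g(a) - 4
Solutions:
 g(a) = C1 - a^4*k/16 + a^3/4 - a^2/4 - a


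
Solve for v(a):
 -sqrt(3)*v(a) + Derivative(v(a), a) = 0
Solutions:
 v(a) = C1*exp(sqrt(3)*a)


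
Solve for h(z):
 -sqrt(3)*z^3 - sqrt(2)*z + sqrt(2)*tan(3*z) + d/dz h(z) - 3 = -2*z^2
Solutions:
 h(z) = C1 + sqrt(3)*z^4/4 - 2*z^3/3 + sqrt(2)*z^2/2 + 3*z + sqrt(2)*log(cos(3*z))/3


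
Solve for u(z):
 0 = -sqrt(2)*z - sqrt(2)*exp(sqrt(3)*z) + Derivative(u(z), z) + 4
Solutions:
 u(z) = C1 + sqrt(2)*z^2/2 - 4*z + sqrt(6)*exp(sqrt(3)*z)/3


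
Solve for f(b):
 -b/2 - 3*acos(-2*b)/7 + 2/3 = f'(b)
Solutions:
 f(b) = C1 - b^2/4 - 3*b*acos(-2*b)/7 + 2*b/3 - 3*sqrt(1 - 4*b^2)/14


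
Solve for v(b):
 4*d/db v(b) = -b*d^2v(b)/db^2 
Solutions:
 v(b) = C1 + C2/b^3


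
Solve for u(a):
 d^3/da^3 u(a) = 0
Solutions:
 u(a) = C1 + C2*a + C3*a^2


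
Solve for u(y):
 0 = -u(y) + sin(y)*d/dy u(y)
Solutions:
 u(y) = C1*sqrt(cos(y) - 1)/sqrt(cos(y) + 1)


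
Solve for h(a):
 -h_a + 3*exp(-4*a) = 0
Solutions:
 h(a) = C1 - 3*exp(-4*a)/4


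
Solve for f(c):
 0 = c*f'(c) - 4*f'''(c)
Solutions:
 f(c) = C1 + Integral(C2*airyai(2^(1/3)*c/2) + C3*airybi(2^(1/3)*c/2), c)


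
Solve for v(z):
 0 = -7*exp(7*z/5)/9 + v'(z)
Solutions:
 v(z) = C1 + 5*exp(7*z/5)/9


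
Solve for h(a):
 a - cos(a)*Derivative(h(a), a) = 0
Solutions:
 h(a) = C1 + Integral(a/cos(a), a)


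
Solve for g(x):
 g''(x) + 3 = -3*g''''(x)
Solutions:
 g(x) = C1 + C2*x + C3*sin(sqrt(3)*x/3) + C4*cos(sqrt(3)*x/3) - 3*x^2/2


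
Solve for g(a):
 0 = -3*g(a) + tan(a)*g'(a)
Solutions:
 g(a) = C1*sin(a)^3


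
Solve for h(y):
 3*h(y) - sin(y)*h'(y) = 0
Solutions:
 h(y) = C1*(cos(y) - 1)^(3/2)/(cos(y) + 1)^(3/2)


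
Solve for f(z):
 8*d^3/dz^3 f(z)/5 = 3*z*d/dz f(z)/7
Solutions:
 f(z) = C1 + Integral(C2*airyai(15^(1/3)*7^(2/3)*z/14) + C3*airybi(15^(1/3)*7^(2/3)*z/14), z)


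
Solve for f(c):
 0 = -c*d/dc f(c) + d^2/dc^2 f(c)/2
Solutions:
 f(c) = C1 + C2*erfi(c)


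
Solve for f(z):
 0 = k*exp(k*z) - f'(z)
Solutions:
 f(z) = C1 + exp(k*z)


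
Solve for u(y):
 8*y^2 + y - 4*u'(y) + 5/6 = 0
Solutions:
 u(y) = C1 + 2*y^3/3 + y^2/8 + 5*y/24


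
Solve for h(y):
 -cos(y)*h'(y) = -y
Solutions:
 h(y) = C1 + Integral(y/cos(y), y)


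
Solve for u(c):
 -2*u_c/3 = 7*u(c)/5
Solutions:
 u(c) = C1*exp(-21*c/10)


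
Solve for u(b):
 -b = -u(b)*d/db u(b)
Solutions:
 u(b) = -sqrt(C1 + b^2)
 u(b) = sqrt(C1 + b^2)


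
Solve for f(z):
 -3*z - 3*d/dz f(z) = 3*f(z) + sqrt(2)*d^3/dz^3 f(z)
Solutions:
 f(z) = C1*exp(z*(-2*2^(1/6)/(3*sqrt(2) + 2*sqrt(sqrt(2) + 9/2))^(1/3) + 2^(1/3)*(3*sqrt(2) + 2*sqrt(sqrt(2) + 9/2))^(1/3))/4)*sin(sqrt(3)*z*(18*2^(1/6)/(81*sqrt(2) + 2*sqrt(729*sqrt(2) + 6561/2))^(1/3) + 2^(1/3)*(81*sqrt(2) + 2*sqrt(729*sqrt(2) + 6561/2))^(1/3))/12) + C2*exp(z*(-2*2^(1/6)/(3*sqrt(2) + 2*sqrt(sqrt(2) + 9/2))^(1/3) + 2^(1/3)*(3*sqrt(2) + 2*sqrt(sqrt(2) + 9/2))^(1/3))/4)*cos(sqrt(3)*z*(18*2^(1/6)/(81*sqrt(2) + 2*sqrt(729*sqrt(2) + 6561/2))^(1/3) + 2^(1/3)*(81*sqrt(2) + 2*sqrt(729*sqrt(2) + 6561/2))^(1/3))/12) + C3*exp(z*(-2^(1/3)*(3*sqrt(2) + 2*sqrt(sqrt(2) + 9/2))^(1/3)/2 + 2^(1/6)/(3*sqrt(2) + 2*sqrt(sqrt(2) + 9/2))^(1/3))) - z + 1


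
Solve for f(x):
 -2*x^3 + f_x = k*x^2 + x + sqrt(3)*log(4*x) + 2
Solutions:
 f(x) = C1 + k*x^3/3 + x^4/2 + x^2/2 + sqrt(3)*x*log(x) - sqrt(3)*x + 2*x + 2*sqrt(3)*x*log(2)


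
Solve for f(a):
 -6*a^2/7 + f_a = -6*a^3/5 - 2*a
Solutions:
 f(a) = C1 - 3*a^4/10 + 2*a^3/7 - a^2


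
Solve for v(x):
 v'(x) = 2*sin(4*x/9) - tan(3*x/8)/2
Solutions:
 v(x) = C1 + 4*log(cos(3*x/8))/3 - 9*cos(4*x/9)/2


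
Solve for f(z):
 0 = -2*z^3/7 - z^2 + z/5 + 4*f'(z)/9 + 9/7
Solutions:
 f(z) = C1 + 9*z^4/56 + 3*z^3/4 - 9*z^2/40 - 81*z/28


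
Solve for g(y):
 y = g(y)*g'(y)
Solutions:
 g(y) = -sqrt(C1 + y^2)
 g(y) = sqrt(C1 + y^2)


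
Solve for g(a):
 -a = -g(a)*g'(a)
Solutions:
 g(a) = -sqrt(C1 + a^2)
 g(a) = sqrt(C1 + a^2)


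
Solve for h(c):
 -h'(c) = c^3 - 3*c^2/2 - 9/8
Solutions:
 h(c) = C1 - c^4/4 + c^3/2 + 9*c/8


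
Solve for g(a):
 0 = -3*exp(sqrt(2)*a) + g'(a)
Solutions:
 g(a) = C1 + 3*sqrt(2)*exp(sqrt(2)*a)/2


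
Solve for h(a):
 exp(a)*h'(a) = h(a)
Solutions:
 h(a) = C1*exp(-exp(-a))


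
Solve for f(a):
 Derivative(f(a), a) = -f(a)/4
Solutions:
 f(a) = C1*exp(-a/4)


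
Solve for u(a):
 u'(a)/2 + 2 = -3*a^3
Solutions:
 u(a) = C1 - 3*a^4/2 - 4*a


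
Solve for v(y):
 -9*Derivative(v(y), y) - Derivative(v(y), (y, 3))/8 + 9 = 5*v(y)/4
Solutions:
 v(y) = C1*exp(y*(-12/(5 + sqrt(13849))^(1/3) + (5 + sqrt(13849))^(1/3)/2))*sin(sqrt(3)*y*(12/(5 + sqrt(13849))^(1/3) + (5 + sqrt(13849))^(1/3)/2)) + C2*exp(y*(-12/(5 + sqrt(13849))^(1/3) + (5 + sqrt(13849))^(1/3)/2))*cos(sqrt(3)*y*(12/(5 + sqrt(13849))^(1/3) + (5 + sqrt(13849))^(1/3)/2)) + C3*exp(y*(-(5 + sqrt(13849))^(1/3) + 24/(5 + sqrt(13849))^(1/3))) + 36/5


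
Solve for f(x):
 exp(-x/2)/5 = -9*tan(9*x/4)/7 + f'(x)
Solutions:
 f(x) = C1 + 2*log(tan(9*x/4)^2 + 1)/7 - 2*exp(-x/2)/5


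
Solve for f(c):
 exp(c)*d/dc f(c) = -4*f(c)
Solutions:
 f(c) = C1*exp(4*exp(-c))


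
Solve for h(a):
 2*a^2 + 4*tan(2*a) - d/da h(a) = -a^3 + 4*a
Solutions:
 h(a) = C1 + a^4/4 + 2*a^3/3 - 2*a^2 - 2*log(cos(2*a))


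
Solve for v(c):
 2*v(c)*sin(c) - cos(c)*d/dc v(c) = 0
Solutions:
 v(c) = C1/cos(c)^2


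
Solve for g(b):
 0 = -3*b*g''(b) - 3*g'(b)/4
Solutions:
 g(b) = C1 + C2*b^(3/4)


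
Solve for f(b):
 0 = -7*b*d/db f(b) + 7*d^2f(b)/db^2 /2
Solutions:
 f(b) = C1 + C2*erfi(b)


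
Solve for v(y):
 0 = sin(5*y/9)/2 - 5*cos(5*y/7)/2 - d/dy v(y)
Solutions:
 v(y) = C1 - 7*sin(5*y/7)/2 - 9*cos(5*y/9)/10


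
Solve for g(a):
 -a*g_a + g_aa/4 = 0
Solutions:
 g(a) = C1 + C2*erfi(sqrt(2)*a)


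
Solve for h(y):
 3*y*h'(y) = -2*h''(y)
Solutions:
 h(y) = C1 + C2*erf(sqrt(3)*y/2)


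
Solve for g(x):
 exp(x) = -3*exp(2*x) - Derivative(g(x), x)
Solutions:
 g(x) = C1 - 3*exp(2*x)/2 - exp(x)


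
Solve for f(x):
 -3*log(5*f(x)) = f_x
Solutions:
 Integral(1/(log(_y) + log(5)), (_y, f(x)))/3 = C1 - x


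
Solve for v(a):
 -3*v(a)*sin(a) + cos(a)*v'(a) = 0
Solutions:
 v(a) = C1/cos(a)^3


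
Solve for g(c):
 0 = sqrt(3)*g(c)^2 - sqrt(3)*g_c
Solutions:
 g(c) = -1/(C1 + c)


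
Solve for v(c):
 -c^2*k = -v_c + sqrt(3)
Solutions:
 v(c) = C1 + c^3*k/3 + sqrt(3)*c


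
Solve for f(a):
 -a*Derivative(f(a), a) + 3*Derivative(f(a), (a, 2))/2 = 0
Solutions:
 f(a) = C1 + C2*erfi(sqrt(3)*a/3)


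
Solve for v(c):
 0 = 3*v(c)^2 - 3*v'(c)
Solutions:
 v(c) = -1/(C1 + c)


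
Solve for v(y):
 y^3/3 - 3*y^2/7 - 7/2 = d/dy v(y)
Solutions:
 v(y) = C1 + y^4/12 - y^3/7 - 7*y/2


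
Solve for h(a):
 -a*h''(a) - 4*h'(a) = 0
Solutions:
 h(a) = C1 + C2/a^3


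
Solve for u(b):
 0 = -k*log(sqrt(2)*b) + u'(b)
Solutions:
 u(b) = C1 + b*k*log(b) - b*k + b*k*log(2)/2


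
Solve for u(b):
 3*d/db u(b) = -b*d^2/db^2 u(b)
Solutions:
 u(b) = C1 + C2/b^2


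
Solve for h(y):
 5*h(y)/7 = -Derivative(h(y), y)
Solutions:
 h(y) = C1*exp(-5*y/7)


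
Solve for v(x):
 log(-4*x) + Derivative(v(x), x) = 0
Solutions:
 v(x) = C1 - x*log(-x) + x*(1 - 2*log(2))


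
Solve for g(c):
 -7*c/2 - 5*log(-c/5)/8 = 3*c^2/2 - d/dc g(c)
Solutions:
 g(c) = C1 + c^3/2 + 7*c^2/4 + 5*c*log(-c)/8 + 5*c*(-log(5) - 1)/8


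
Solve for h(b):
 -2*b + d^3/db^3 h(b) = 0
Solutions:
 h(b) = C1 + C2*b + C3*b^2 + b^4/12


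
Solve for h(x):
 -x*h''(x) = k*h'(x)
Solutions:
 h(x) = C1 + x^(1 - re(k))*(C2*sin(log(x)*Abs(im(k))) + C3*cos(log(x)*im(k)))


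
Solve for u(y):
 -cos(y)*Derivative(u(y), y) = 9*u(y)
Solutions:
 u(y) = C1*sqrt(sin(y) - 1)*(sin(y)^4 - 4*sin(y)^3 + 6*sin(y)^2 - 4*sin(y) + 1)/(sqrt(sin(y) + 1)*(sin(y)^4 + 4*sin(y)^3 + 6*sin(y)^2 + 4*sin(y) + 1))


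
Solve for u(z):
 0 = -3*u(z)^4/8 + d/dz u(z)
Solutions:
 u(z) = 2*(-1/(C1 + 9*z))^(1/3)
 u(z) = (-1/(C1 + 3*z))^(1/3)*(-3^(2/3)/3 - 3^(1/6)*I)
 u(z) = (-1/(C1 + 3*z))^(1/3)*(-3^(2/3)/3 + 3^(1/6)*I)


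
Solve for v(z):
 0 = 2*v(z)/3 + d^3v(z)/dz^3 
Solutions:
 v(z) = C3*exp(-2^(1/3)*3^(2/3)*z/3) + (C1*sin(2^(1/3)*3^(1/6)*z/2) + C2*cos(2^(1/3)*3^(1/6)*z/2))*exp(2^(1/3)*3^(2/3)*z/6)


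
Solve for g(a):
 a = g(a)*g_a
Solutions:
 g(a) = -sqrt(C1 + a^2)
 g(a) = sqrt(C1 + a^2)


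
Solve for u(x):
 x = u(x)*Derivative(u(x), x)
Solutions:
 u(x) = -sqrt(C1 + x^2)
 u(x) = sqrt(C1 + x^2)


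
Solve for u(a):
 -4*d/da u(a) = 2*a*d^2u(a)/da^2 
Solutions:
 u(a) = C1 + C2/a


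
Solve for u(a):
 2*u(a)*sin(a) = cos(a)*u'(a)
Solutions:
 u(a) = C1/cos(a)^2


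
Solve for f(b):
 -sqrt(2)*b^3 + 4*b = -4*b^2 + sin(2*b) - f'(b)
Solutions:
 f(b) = C1 + sqrt(2)*b^4/4 - 4*b^3/3 - 2*b^2 - cos(2*b)/2


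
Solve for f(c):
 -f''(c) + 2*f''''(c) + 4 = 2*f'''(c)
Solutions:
 f(c) = C1 + C2*c + C3*exp(c*(1 - sqrt(3))/2) + C4*exp(c*(1 + sqrt(3))/2) + 2*c^2


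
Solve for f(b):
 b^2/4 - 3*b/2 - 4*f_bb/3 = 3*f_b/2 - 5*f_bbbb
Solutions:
 f(b) = C1 + C2*exp(-10^(1/3)*b*(8*10^(1/3)/(sqrt(158905) + 405)^(1/3) + (sqrt(158905) + 405)^(1/3))/60)*sin(10^(1/3)*sqrt(3)*b*(-(sqrt(158905) + 405)^(1/3) + 8*10^(1/3)/(sqrt(158905) + 405)^(1/3))/60) + C3*exp(-10^(1/3)*b*(8*10^(1/3)/(sqrt(158905) + 405)^(1/3) + (sqrt(158905) + 405)^(1/3))/60)*cos(10^(1/3)*sqrt(3)*b*(-(sqrt(158905) + 405)^(1/3) + 8*10^(1/3)/(sqrt(158905) + 405)^(1/3))/60) + C4*exp(10^(1/3)*b*(8*10^(1/3)/(sqrt(158905) + 405)^(1/3) + (sqrt(158905) + 405)^(1/3))/30) + b^3/18 - 35*b^2/54 + 280*b/243


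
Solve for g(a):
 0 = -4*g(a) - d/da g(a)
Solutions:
 g(a) = C1*exp(-4*a)


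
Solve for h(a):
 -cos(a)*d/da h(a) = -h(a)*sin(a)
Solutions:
 h(a) = C1/cos(a)


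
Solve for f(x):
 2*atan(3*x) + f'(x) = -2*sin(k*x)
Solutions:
 f(x) = C1 - 2*x*atan(3*x) - 2*Piecewise((-cos(k*x)/k, Ne(k, 0)), (0, True)) + log(9*x^2 + 1)/3


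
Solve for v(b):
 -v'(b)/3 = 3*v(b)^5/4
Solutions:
 v(b) = -I*(1/(C1 + 9*b))^(1/4)
 v(b) = I*(1/(C1 + 9*b))^(1/4)
 v(b) = -(1/(C1 + 9*b))^(1/4)
 v(b) = (1/(C1 + 9*b))^(1/4)


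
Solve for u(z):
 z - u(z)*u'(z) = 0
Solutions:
 u(z) = -sqrt(C1 + z^2)
 u(z) = sqrt(C1 + z^2)


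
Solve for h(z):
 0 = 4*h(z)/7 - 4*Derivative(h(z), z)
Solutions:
 h(z) = C1*exp(z/7)


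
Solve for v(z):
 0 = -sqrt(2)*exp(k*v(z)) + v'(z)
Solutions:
 v(z) = Piecewise((log(-1/(C1*k + sqrt(2)*k*z))/k, Ne(k, 0)), (nan, True))
 v(z) = Piecewise((C1 + sqrt(2)*z, Eq(k, 0)), (nan, True))


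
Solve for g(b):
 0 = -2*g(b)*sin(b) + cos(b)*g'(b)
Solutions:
 g(b) = C1/cos(b)^2


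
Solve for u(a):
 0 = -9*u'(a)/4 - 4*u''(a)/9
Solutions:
 u(a) = C1 + C2*exp(-81*a/16)


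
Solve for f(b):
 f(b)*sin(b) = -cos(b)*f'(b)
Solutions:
 f(b) = C1*cos(b)


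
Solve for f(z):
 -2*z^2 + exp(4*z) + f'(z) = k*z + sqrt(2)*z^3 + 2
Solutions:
 f(z) = C1 + k*z^2/2 + sqrt(2)*z^4/4 + 2*z^3/3 + 2*z - exp(4*z)/4


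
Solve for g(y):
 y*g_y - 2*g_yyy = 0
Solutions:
 g(y) = C1 + Integral(C2*airyai(2^(2/3)*y/2) + C3*airybi(2^(2/3)*y/2), y)


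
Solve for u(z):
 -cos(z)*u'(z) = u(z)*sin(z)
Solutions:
 u(z) = C1*cos(z)


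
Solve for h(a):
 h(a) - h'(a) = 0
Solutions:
 h(a) = C1*exp(a)


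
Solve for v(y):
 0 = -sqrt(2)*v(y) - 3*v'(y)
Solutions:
 v(y) = C1*exp(-sqrt(2)*y/3)


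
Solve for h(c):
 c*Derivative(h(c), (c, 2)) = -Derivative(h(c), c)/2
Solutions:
 h(c) = C1 + C2*sqrt(c)


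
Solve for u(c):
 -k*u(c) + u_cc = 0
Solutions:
 u(c) = C1*exp(-c*sqrt(k)) + C2*exp(c*sqrt(k))


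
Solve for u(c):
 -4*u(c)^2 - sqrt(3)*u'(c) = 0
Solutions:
 u(c) = 3/(C1 + 4*sqrt(3)*c)


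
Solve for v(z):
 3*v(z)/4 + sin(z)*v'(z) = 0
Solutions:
 v(z) = C1*(cos(z) + 1)^(3/8)/(cos(z) - 1)^(3/8)


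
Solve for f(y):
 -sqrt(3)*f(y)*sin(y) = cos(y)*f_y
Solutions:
 f(y) = C1*cos(y)^(sqrt(3))


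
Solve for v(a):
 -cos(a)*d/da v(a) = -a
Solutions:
 v(a) = C1 + Integral(a/cos(a), a)


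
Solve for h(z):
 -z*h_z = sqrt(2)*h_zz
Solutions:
 h(z) = C1 + C2*erf(2^(1/4)*z/2)


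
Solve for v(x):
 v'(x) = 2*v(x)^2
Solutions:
 v(x) = -1/(C1 + 2*x)


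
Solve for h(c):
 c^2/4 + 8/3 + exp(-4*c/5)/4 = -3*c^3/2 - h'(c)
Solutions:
 h(c) = C1 - 3*c^4/8 - c^3/12 - 8*c/3 + 5*exp(-4*c/5)/16


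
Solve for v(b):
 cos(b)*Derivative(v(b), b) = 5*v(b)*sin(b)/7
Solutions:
 v(b) = C1/cos(b)^(5/7)


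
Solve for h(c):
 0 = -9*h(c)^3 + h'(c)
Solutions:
 h(c) = -sqrt(2)*sqrt(-1/(C1 + 9*c))/2
 h(c) = sqrt(2)*sqrt(-1/(C1 + 9*c))/2


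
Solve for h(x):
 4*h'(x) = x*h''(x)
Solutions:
 h(x) = C1 + C2*x^5


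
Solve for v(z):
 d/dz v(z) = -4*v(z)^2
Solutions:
 v(z) = 1/(C1 + 4*z)


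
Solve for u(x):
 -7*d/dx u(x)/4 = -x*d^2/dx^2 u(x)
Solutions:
 u(x) = C1 + C2*x^(11/4)


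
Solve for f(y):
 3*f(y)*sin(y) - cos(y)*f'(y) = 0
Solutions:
 f(y) = C1/cos(y)^3


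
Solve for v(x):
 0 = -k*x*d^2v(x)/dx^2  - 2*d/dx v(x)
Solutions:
 v(x) = C1 + x^(((re(k) - 2)*re(k) + im(k)^2)/(re(k)^2 + im(k)^2))*(C2*sin(2*log(x)*Abs(im(k))/(re(k)^2 + im(k)^2)) + C3*cos(2*log(x)*im(k)/(re(k)^2 + im(k)^2)))


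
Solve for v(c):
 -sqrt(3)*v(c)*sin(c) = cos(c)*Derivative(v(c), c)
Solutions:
 v(c) = C1*cos(c)^(sqrt(3))


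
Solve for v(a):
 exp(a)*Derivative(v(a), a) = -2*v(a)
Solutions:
 v(a) = C1*exp(2*exp(-a))


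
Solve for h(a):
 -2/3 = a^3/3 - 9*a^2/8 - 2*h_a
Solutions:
 h(a) = C1 + a^4/24 - 3*a^3/16 + a/3


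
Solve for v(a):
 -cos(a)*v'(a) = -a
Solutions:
 v(a) = C1 + Integral(a/cos(a), a)


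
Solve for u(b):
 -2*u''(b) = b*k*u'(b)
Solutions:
 u(b) = Piecewise((-sqrt(pi)*C1*erf(b*sqrt(k)/2)/sqrt(k) - C2, (k > 0) | (k < 0)), (-C1*b - C2, True))


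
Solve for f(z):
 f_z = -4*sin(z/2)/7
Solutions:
 f(z) = C1 + 8*cos(z/2)/7


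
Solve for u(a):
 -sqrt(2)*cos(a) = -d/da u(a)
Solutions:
 u(a) = C1 + sqrt(2)*sin(a)


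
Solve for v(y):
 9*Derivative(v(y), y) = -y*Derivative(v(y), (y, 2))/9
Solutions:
 v(y) = C1 + C2/y^80


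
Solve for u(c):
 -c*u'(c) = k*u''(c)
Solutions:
 u(c) = C1 + C2*sqrt(k)*erf(sqrt(2)*c*sqrt(1/k)/2)


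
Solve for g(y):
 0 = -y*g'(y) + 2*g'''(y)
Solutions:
 g(y) = C1 + Integral(C2*airyai(2^(2/3)*y/2) + C3*airybi(2^(2/3)*y/2), y)


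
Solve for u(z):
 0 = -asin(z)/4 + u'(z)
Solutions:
 u(z) = C1 + z*asin(z)/4 + sqrt(1 - z^2)/4


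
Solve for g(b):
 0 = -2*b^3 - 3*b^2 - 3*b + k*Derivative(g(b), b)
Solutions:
 g(b) = C1 + b^4/(2*k) + b^3/k + 3*b^2/(2*k)


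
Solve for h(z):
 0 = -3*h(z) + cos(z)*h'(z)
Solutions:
 h(z) = C1*(sin(z) + 1)^(3/2)/(sin(z) - 1)^(3/2)


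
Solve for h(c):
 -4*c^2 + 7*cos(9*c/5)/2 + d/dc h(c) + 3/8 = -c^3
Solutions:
 h(c) = C1 - c^4/4 + 4*c^3/3 - 3*c/8 - 35*sin(9*c/5)/18


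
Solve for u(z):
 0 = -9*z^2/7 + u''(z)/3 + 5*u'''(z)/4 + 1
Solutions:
 u(z) = C1 + C2*z + C3*exp(-4*z/15) + 9*z^4/28 - 135*z^3/28 + 5907*z^2/112


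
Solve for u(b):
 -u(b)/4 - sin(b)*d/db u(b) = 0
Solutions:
 u(b) = C1*(cos(b) + 1)^(1/8)/(cos(b) - 1)^(1/8)


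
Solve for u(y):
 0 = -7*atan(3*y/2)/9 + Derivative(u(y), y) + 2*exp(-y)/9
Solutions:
 u(y) = C1 + 7*y*atan(3*y/2)/9 - 7*log(9*y^2 + 4)/27 + 2*exp(-y)/9


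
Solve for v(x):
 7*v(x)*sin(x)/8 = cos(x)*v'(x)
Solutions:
 v(x) = C1/cos(x)^(7/8)


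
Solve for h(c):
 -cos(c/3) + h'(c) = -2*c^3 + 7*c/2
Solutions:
 h(c) = C1 - c^4/2 + 7*c^2/4 + 3*sin(c/3)


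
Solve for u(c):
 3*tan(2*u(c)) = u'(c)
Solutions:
 u(c) = -asin(C1*exp(6*c))/2 + pi/2
 u(c) = asin(C1*exp(6*c))/2


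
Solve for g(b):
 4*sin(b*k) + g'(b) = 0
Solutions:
 g(b) = C1 + 4*cos(b*k)/k


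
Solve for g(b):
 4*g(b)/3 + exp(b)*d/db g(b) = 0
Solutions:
 g(b) = C1*exp(4*exp(-b)/3)


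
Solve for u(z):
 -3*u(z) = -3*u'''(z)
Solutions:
 u(z) = C3*exp(z) + (C1*sin(sqrt(3)*z/2) + C2*cos(sqrt(3)*z/2))*exp(-z/2)


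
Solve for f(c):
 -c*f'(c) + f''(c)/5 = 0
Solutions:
 f(c) = C1 + C2*erfi(sqrt(10)*c/2)


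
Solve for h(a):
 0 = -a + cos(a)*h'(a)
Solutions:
 h(a) = C1 + Integral(a/cos(a), a)


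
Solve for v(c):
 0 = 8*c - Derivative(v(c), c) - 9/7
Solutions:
 v(c) = C1 + 4*c^2 - 9*c/7


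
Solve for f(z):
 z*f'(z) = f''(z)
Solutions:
 f(z) = C1 + C2*erfi(sqrt(2)*z/2)


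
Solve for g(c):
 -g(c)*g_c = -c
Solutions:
 g(c) = -sqrt(C1 + c^2)
 g(c) = sqrt(C1 + c^2)


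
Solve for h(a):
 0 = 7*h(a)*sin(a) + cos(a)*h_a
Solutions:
 h(a) = C1*cos(a)^7


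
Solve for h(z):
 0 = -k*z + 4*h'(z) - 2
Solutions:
 h(z) = C1 + k*z^2/8 + z/2


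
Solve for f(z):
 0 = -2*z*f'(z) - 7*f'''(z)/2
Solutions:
 f(z) = C1 + Integral(C2*airyai(-14^(2/3)*z/7) + C3*airybi(-14^(2/3)*z/7), z)


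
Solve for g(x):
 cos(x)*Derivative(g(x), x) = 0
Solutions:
 g(x) = C1


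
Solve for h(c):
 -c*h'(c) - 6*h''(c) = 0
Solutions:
 h(c) = C1 + C2*erf(sqrt(3)*c/6)


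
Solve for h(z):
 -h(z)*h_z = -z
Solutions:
 h(z) = -sqrt(C1 + z^2)
 h(z) = sqrt(C1 + z^2)


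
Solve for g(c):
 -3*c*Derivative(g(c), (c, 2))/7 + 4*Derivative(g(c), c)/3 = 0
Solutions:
 g(c) = C1 + C2*c^(37/9)


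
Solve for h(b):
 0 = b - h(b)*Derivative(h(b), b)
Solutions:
 h(b) = -sqrt(C1 + b^2)
 h(b) = sqrt(C1 + b^2)


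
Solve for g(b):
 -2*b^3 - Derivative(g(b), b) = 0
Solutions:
 g(b) = C1 - b^4/2


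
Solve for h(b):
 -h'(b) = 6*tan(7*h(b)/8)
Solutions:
 h(b) = -8*asin(C1*exp(-21*b/4))/7 + 8*pi/7
 h(b) = 8*asin(C1*exp(-21*b/4))/7


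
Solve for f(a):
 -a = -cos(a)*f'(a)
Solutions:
 f(a) = C1 + Integral(a/cos(a), a)


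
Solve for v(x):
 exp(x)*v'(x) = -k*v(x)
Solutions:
 v(x) = C1*exp(k*exp(-x))


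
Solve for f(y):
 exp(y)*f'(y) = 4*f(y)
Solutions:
 f(y) = C1*exp(-4*exp(-y))


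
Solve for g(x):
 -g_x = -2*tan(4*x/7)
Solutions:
 g(x) = C1 - 7*log(cos(4*x/7))/2


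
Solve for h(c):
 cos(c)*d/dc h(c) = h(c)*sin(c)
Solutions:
 h(c) = C1/cos(c)


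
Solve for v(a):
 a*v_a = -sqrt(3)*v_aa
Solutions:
 v(a) = C1 + C2*erf(sqrt(2)*3^(3/4)*a/6)


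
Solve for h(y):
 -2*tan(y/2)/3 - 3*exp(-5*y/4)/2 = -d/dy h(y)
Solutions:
 h(y) = C1 + 2*log(tan(y/2)^2 + 1)/3 - 6*exp(-5*y/4)/5


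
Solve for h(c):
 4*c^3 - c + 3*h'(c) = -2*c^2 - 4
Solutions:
 h(c) = C1 - c^4/3 - 2*c^3/9 + c^2/6 - 4*c/3


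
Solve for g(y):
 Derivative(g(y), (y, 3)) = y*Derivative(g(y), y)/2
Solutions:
 g(y) = C1 + Integral(C2*airyai(2^(2/3)*y/2) + C3*airybi(2^(2/3)*y/2), y)


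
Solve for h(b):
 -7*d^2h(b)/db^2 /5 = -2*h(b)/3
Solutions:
 h(b) = C1*exp(-sqrt(210)*b/21) + C2*exp(sqrt(210)*b/21)


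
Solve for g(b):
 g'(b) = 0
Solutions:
 g(b) = C1


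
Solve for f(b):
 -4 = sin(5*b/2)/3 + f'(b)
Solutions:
 f(b) = C1 - 4*b + 2*cos(5*b/2)/15


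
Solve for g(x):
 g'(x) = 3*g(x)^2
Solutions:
 g(x) = -1/(C1 + 3*x)


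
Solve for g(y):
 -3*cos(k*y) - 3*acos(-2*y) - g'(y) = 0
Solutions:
 g(y) = C1 - 3*y*acos(-2*y) - 3*sqrt(1 - 4*y^2)/2 - 3*Piecewise((sin(k*y)/k, Ne(k, 0)), (y, True))


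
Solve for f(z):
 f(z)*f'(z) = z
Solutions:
 f(z) = -sqrt(C1 + z^2)
 f(z) = sqrt(C1 + z^2)


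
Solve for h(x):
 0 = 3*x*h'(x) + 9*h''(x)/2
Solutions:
 h(x) = C1 + C2*erf(sqrt(3)*x/3)


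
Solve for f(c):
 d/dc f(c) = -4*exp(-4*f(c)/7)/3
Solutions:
 f(c) = 7*log(-I*(C1 - 16*c/21)^(1/4))
 f(c) = 7*log(I*(C1 - 16*c/21)^(1/4))
 f(c) = 7*log(-(C1 - 16*c/21)^(1/4))
 f(c) = 7*log(C1 - 16*c/21)/4


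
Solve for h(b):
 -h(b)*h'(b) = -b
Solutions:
 h(b) = -sqrt(C1 + b^2)
 h(b) = sqrt(C1 + b^2)


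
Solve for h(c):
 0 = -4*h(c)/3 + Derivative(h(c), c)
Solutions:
 h(c) = C1*exp(4*c/3)


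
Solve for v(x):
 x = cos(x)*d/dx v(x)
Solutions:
 v(x) = C1 + Integral(x/cos(x), x)


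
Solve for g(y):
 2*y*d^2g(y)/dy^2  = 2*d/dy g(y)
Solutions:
 g(y) = C1 + C2*y^2


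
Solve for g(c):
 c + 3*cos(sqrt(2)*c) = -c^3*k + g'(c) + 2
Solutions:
 g(c) = C1 + c^4*k/4 + c^2/2 - 2*c + 3*sqrt(2)*sin(sqrt(2)*c)/2


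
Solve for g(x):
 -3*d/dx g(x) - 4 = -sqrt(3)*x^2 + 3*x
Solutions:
 g(x) = C1 + sqrt(3)*x^3/9 - x^2/2 - 4*x/3


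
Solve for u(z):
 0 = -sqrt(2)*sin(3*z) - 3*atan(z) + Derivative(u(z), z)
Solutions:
 u(z) = C1 + 3*z*atan(z) - 3*log(z^2 + 1)/2 - sqrt(2)*cos(3*z)/3


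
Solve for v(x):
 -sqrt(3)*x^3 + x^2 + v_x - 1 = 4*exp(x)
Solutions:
 v(x) = C1 + sqrt(3)*x^4/4 - x^3/3 + x + 4*exp(x)


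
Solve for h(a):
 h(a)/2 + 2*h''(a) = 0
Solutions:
 h(a) = C1*sin(a/2) + C2*cos(a/2)


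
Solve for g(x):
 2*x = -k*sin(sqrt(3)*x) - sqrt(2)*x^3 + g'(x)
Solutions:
 g(x) = C1 - sqrt(3)*k*cos(sqrt(3)*x)/3 + sqrt(2)*x^4/4 + x^2


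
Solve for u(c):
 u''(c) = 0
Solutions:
 u(c) = C1 + C2*c


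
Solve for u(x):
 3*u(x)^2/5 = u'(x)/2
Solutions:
 u(x) = -5/(C1 + 6*x)


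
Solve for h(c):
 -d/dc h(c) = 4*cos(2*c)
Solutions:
 h(c) = C1 - 2*sin(2*c)


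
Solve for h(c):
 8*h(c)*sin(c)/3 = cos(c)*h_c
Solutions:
 h(c) = C1/cos(c)^(8/3)


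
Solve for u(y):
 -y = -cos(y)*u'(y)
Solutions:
 u(y) = C1 + Integral(y/cos(y), y)


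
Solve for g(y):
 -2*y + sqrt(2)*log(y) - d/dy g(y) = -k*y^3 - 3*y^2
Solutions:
 g(y) = C1 + k*y^4/4 + y^3 - y^2 + sqrt(2)*y*log(y) - sqrt(2)*y


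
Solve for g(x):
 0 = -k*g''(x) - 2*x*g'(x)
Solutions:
 g(x) = C1 + C2*sqrt(k)*erf(x*sqrt(1/k))


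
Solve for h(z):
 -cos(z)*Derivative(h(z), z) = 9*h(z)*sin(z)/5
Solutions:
 h(z) = C1*cos(z)^(9/5)


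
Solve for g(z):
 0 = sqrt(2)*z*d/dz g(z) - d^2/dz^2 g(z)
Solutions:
 g(z) = C1 + C2*erfi(2^(3/4)*z/2)


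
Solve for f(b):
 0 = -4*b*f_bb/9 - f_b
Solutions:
 f(b) = C1 + C2/b^(5/4)


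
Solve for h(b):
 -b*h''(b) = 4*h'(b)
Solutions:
 h(b) = C1 + C2/b^3


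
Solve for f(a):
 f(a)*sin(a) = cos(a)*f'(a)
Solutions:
 f(a) = C1/cos(a)


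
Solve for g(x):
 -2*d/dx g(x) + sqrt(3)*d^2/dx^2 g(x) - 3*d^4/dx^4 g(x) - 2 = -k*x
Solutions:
 g(x) = C1 + C2*exp(x*(sqrt(3)/(sqrt(3)*sqrt(27 - sqrt(3)) + 9)^(1/3) + (sqrt(3)*sqrt(27 - sqrt(3)) + 9)^(1/3))/6)*sin(x*(-sqrt(3)*(sqrt(3)*sqrt(27 - sqrt(3)) + 9)^(1/3) + 3/(sqrt(3)*sqrt(27 - sqrt(3)) + 9)^(1/3))/6) + C3*exp(x*(sqrt(3)/(sqrt(3)*sqrt(27 - sqrt(3)) + 9)^(1/3) + (sqrt(3)*sqrt(27 - sqrt(3)) + 9)^(1/3))/6)*cos(x*(-sqrt(3)*(sqrt(3)*sqrt(27 - sqrt(3)) + 9)^(1/3) + 3/(sqrt(3)*sqrt(27 - sqrt(3)) + 9)^(1/3))/6) + C4*exp(-x*(sqrt(3)/(sqrt(3)*sqrt(27 - sqrt(3)) + 9)^(1/3) + (sqrt(3)*sqrt(27 - sqrt(3)) + 9)^(1/3))/3) + k*x^2/4 + sqrt(3)*k*x/4 - x


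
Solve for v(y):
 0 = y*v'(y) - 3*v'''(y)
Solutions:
 v(y) = C1 + Integral(C2*airyai(3^(2/3)*y/3) + C3*airybi(3^(2/3)*y/3), y)


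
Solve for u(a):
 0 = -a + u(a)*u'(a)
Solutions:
 u(a) = -sqrt(C1 + a^2)
 u(a) = sqrt(C1 + a^2)


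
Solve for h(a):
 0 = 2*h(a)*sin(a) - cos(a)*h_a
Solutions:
 h(a) = C1/cos(a)^2


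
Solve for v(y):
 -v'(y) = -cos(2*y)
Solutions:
 v(y) = C1 + sin(2*y)/2


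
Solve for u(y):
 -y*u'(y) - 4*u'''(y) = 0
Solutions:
 u(y) = C1 + Integral(C2*airyai(-2^(1/3)*y/2) + C3*airybi(-2^(1/3)*y/2), y)
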